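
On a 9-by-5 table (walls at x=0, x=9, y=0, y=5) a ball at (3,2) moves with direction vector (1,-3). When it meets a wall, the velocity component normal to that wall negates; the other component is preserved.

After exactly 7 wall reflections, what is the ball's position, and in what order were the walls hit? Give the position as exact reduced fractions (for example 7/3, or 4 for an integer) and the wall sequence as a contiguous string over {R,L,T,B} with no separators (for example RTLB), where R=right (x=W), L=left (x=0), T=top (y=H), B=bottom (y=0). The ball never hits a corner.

1. t=2/3 → B at (11/3,0); v=(1,3)
2. t=5/3 → T at (16/3,5); v=(1,-3)
3. t=5/3 → B at (7,0); v=(1,3)
4. t=5/3 → T at (26/3,5); v=(1,-3)
5. t=1/3 → R at (9,4); v=(-1,-3)
6. t=4/3 → B at (23/3,0); v=(-1,3)
7. t=5/3 → T at (6,5); v=(-1,-3)

Final position: (6,5)
Wall sequence: BTBTRBT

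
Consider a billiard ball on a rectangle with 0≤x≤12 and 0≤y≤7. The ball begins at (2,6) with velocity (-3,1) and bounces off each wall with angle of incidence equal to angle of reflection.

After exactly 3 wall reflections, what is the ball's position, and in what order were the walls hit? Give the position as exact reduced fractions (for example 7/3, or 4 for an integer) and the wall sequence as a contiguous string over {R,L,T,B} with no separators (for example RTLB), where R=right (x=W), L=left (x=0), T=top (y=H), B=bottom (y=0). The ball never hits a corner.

Final position: (12,10/3)
Wall sequence: LTR

1. t=2/3 → L at (0,20/3); v=(3,1)
2. t=1/3 → T at (1,7); v=(3,-1)
3. t=11/3 → R at (12,10/3); v=(-3,-1)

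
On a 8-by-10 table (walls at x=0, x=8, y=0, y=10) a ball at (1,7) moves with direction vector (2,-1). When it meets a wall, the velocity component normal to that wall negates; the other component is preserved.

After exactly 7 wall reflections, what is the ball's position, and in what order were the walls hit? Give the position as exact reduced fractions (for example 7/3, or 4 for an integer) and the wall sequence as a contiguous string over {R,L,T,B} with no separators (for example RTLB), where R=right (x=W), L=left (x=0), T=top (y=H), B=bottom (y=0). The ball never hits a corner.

Final position: (8,15/2)
Wall sequence: RBLRLTR

1. t=7/2 → R at (8,7/2); v=(-2,-1)
2. t=7/2 → B at (1,0); v=(-2,1)
3. t=1/2 → L at (0,1/2); v=(2,1)
4. t=4 → R at (8,9/2); v=(-2,1)
5. t=4 → L at (0,17/2); v=(2,1)
6. t=3/2 → T at (3,10); v=(2,-1)
7. t=5/2 → R at (8,15/2); v=(-2,-1)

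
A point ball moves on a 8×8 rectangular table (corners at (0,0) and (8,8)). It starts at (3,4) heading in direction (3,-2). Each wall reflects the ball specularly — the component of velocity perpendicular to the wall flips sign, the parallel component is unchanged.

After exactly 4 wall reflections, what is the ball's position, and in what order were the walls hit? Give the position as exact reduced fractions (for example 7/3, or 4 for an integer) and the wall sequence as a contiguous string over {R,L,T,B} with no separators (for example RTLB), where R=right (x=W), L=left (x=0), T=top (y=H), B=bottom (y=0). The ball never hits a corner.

1. t=5/3 → R at (8,2/3); v=(-3,-2)
2. t=1/3 → B at (7,0); v=(-3,2)
3. t=7/3 → L at (0,14/3); v=(3,2)
4. t=5/3 → T at (5,8); v=(3,-2)

Final position: (5,8)
Wall sequence: RBLT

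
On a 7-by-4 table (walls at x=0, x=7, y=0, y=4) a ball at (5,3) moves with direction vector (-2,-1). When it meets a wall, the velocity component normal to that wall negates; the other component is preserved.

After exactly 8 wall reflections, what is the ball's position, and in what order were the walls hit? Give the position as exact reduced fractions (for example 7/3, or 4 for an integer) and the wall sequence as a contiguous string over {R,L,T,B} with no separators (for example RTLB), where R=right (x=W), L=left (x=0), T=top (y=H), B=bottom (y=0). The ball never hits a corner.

Final position: (3,4)
Wall sequence: LBRTLBRT

1. t=5/2 → L at (0,1/2); v=(2,-1)
2. t=1/2 → B at (1,0); v=(2,1)
3. t=3 → R at (7,3); v=(-2,1)
4. t=1 → T at (5,4); v=(-2,-1)
5. t=5/2 → L at (0,3/2); v=(2,-1)
6. t=3/2 → B at (3,0); v=(2,1)
7. t=2 → R at (7,2); v=(-2,1)
8. t=2 → T at (3,4); v=(-2,-1)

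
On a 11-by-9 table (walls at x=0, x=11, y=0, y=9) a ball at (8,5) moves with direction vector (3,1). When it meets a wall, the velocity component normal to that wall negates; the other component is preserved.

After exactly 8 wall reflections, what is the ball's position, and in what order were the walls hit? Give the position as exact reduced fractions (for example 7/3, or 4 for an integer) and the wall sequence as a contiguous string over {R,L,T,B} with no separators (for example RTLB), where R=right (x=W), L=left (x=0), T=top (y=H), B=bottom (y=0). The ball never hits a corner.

1. t=1 → R at (11,6); v=(-3,1)
2. t=3 → T at (2,9); v=(-3,-1)
3. t=2/3 → L at (0,25/3); v=(3,-1)
4. t=11/3 → R at (11,14/3); v=(-3,-1)
5. t=11/3 → L at (0,1); v=(3,-1)
6. t=1 → B at (3,0); v=(3,1)
7. t=8/3 → R at (11,8/3); v=(-3,1)
8. t=11/3 → L at (0,19/3); v=(3,1)

Final position: (0,19/3)
Wall sequence: RTLRLBRL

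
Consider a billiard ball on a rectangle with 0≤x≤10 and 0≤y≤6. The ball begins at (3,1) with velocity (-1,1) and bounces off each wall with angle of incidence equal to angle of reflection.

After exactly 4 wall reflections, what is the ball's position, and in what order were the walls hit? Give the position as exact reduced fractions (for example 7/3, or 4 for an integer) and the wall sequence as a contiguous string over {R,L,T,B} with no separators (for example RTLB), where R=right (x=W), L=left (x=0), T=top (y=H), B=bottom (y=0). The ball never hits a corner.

Final position: (10,2)
Wall sequence: LTBR

1. t=3 → L at (0,4); v=(1,1)
2. t=2 → T at (2,6); v=(1,-1)
3. t=6 → B at (8,0); v=(1,1)
4. t=2 → R at (10,2); v=(-1,1)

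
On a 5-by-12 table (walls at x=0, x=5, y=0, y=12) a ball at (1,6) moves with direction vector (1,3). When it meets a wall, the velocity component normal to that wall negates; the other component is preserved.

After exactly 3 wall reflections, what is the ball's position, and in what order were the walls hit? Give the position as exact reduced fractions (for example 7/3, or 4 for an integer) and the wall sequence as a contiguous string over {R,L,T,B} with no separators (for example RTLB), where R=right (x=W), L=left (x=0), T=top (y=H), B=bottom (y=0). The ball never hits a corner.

Final position: (3,0)
Wall sequence: TRB

1. t=2 → T at (3,12); v=(1,-3)
2. t=2 → R at (5,6); v=(-1,-3)
3. t=2 → B at (3,0); v=(-1,3)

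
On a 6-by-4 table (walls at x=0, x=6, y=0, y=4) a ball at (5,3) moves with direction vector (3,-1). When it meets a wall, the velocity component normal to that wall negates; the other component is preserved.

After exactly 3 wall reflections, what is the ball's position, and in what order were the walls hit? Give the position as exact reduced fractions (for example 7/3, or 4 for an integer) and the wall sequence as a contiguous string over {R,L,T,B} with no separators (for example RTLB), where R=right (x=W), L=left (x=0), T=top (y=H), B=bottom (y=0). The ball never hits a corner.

Final position: (2,0)
Wall sequence: RLB

1. t=1/3 → R at (6,8/3); v=(-3,-1)
2. t=2 → L at (0,2/3); v=(3,-1)
3. t=2/3 → B at (2,0); v=(3,1)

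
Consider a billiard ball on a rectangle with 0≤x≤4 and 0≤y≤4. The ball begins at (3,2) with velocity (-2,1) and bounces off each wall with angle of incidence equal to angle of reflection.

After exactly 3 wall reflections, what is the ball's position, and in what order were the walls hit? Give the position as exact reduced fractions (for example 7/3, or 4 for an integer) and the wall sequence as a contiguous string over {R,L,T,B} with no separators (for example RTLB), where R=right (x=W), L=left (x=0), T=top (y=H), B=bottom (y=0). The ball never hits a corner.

1. t=3/2 → L at (0,7/2); v=(2,1)
2. t=1/2 → T at (1,4); v=(2,-1)
3. t=3/2 → R at (4,5/2); v=(-2,-1)

Final position: (4,5/2)
Wall sequence: LTR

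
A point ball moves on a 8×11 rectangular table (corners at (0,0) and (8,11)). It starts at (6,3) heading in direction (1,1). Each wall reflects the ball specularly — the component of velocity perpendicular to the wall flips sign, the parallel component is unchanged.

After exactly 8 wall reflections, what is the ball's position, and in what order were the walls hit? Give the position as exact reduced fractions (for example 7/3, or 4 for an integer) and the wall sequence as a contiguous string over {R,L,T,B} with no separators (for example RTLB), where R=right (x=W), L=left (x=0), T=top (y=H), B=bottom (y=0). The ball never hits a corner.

Final position: (8,7)
Wall sequence: RTLRBLTR

1. t=2 → R at (8,5); v=(-1,1)
2. t=6 → T at (2,11); v=(-1,-1)
3. t=2 → L at (0,9); v=(1,-1)
4. t=8 → R at (8,1); v=(-1,-1)
5. t=1 → B at (7,0); v=(-1,1)
6. t=7 → L at (0,7); v=(1,1)
7. t=4 → T at (4,11); v=(1,-1)
8. t=4 → R at (8,7); v=(-1,-1)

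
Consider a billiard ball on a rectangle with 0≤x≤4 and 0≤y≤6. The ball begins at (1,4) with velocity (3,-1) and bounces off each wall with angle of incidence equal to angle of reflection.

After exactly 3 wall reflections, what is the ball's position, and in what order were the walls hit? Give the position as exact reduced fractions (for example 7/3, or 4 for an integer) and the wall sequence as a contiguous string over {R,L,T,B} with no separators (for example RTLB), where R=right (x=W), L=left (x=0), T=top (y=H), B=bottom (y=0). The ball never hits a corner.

Final position: (4,1/3)
Wall sequence: RLR

1. t=1 → R at (4,3); v=(-3,-1)
2. t=4/3 → L at (0,5/3); v=(3,-1)
3. t=4/3 → R at (4,1/3); v=(-3,-1)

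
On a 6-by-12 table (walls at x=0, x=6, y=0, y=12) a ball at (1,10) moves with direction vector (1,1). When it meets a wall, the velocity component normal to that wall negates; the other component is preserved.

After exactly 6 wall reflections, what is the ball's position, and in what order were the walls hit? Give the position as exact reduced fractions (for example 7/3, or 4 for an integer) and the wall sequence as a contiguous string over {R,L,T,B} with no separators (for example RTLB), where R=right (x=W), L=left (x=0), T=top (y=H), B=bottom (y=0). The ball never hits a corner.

Final position: (0,9)
Wall sequence: TRLBRL

1. t=2 → T at (3,12); v=(1,-1)
2. t=3 → R at (6,9); v=(-1,-1)
3. t=6 → L at (0,3); v=(1,-1)
4. t=3 → B at (3,0); v=(1,1)
5. t=3 → R at (6,3); v=(-1,1)
6. t=6 → L at (0,9); v=(1,1)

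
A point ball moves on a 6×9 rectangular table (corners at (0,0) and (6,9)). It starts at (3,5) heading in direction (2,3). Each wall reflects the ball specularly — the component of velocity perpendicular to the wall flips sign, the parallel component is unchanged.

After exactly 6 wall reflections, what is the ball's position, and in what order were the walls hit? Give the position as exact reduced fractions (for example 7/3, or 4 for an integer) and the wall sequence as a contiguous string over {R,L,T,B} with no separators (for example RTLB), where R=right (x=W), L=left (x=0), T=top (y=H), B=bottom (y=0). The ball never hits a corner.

1. t=4/3 → T at (17/3,9); v=(2,-3)
2. t=1/6 → R at (6,17/2); v=(-2,-3)
3. t=17/6 → B at (1/3,0); v=(-2,3)
4. t=1/6 → L at (0,1/2); v=(2,3)
5. t=17/6 → T at (17/3,9); v=(2,-3)
6. t=1/6 → R at (6,17/2); v=(-2,-3)

Final position: (6,17/2)
Wall sequence: TRBLTR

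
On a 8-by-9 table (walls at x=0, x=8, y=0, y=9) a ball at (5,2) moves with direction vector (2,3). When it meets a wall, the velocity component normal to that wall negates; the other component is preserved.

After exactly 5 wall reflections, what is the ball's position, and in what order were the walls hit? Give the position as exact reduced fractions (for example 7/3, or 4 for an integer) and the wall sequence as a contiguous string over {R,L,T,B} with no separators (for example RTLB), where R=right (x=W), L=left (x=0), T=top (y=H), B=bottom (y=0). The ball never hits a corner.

1. t=3/2 → R at (8,13/2); v=(-2,3)
2. t=5/6 → T at (19/3,9); v=(-2,-3)
3. t=3 → B at (1/3,0); v=(-2,3)
4. t=1/6 → L at (0,1/2); v=(2,3)
5. t=17/6 → T at (17/3,9); v=(2,-3)

Final position: (17/3,9)
Wall sequence: RTBLT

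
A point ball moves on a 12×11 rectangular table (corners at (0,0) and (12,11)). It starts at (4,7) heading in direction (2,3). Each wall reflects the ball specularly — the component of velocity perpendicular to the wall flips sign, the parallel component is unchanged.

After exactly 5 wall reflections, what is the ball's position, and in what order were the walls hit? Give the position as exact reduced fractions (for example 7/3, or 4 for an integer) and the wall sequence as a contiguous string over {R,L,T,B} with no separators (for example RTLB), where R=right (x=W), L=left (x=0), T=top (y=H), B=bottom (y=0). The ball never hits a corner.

1. t=4/3 → T at (20/3,11); v=(2,-3)
2. t=8/3 → R at (12,3); v=(-2,-3)
3. t=1 → B at (10,0); v=(-2,3)
4. t=11/3 → T at (8/3,11); v=(-2,-3)
5. t=4/3 → L at (0,7); v=(2,-3)

Final position: (0,7)
Wall sequence: TRBTL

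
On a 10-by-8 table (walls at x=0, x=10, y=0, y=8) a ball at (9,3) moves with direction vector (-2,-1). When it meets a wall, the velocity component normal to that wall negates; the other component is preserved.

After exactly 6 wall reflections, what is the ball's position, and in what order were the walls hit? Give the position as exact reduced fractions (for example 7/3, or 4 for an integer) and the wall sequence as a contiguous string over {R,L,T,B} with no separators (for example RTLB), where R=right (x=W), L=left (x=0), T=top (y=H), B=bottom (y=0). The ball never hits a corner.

1. t=3 → B at (3,0); v=(-2,1)
2. t=3/2 → L at (0,3/2); v=(2,1)
3. t=5 → R at (10,13/2); v=(-2,1)
4. t=3/2 → T at (7,8); v=(-2,-1)
5. t=7/2 → L at (0,9/2); v=(2,-1)
6. t=9/2 → B at (9,0); v=(2,1)

Final position: (9,0)
Wall sequence: BLRTLB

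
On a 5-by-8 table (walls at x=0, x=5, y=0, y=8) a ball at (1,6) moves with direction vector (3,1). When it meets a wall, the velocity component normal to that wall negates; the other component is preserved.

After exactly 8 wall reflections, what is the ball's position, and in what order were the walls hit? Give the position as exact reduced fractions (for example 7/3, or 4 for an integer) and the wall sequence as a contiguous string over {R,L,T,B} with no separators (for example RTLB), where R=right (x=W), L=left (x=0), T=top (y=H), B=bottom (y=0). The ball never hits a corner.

1. t=4/3 → R at (5,22/3); v=(-3,1)
2. t=2/3 → T at (3,8); v=(-3,-1)
3. t=1 → L at (0,7); v=(3,-1)
4. t=5/3 → R at (5,16/3); v=(-3,-1)
5. t=5/3 → L at (0,11/3); v=(3,-1)
6. t=5/3 → R at (5,2); v=(-3,-1)
7. t=5/3 → L at (0,1/3); v=(3,-1)
8. t=1/3 → B at (1,0); v=(3,1)

Final position: (1,0)
Wall sequence: RTLRLRLB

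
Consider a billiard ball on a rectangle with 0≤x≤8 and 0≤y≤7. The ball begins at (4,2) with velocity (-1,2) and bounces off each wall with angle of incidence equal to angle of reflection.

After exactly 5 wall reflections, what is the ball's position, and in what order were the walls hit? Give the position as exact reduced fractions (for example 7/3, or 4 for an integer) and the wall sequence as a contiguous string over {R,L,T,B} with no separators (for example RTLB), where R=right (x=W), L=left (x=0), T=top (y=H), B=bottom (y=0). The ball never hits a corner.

Final position: (8,2)
Wall sequence: TLBTR

1. t=5/2 → T at (3/2,7); v=(-1,-2)
2. t=3/2 → L at (0,4); v=(1,-2)
3. t=2 → B at (2,0); v=(1,2)
4. t=7/2 → T at (11/2,7); v=(1,-2)
5. t=5/2 → R at (8,2); v=(-1,-2)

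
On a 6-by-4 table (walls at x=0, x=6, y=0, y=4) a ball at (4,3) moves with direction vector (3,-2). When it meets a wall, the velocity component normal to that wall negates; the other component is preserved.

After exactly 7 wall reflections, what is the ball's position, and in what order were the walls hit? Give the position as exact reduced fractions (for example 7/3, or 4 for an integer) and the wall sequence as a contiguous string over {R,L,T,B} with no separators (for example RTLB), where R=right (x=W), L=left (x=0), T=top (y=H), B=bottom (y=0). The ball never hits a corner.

1. t=2/3 → R at (6,5/3); v=(-3,-2)
2. t=5/6 → B at (7/2,0); v=(-3,2)
3. t=7/6 → L at (0,7/3); v=(3,2)
4. t=5/6 → T at (5/2,4); v=(3,-2)
5. t=7/6 → R at (6,5/3); v=(-3,-2)
6. t=5/6 → B at (7/2,0); v=(-3,2)
7. t=7/6 → L at (0,7/3); v=(3,2)

Final position: (0,7/3)
Wall sequence: RBLTRBL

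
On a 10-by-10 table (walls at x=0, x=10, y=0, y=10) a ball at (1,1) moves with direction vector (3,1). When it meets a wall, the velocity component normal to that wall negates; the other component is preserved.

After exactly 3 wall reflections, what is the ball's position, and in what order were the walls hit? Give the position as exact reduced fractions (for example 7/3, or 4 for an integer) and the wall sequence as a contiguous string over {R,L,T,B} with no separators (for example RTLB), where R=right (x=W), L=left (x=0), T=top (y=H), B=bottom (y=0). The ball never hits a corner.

1. t=3 → R at (10,4); v=(-3,1)
2. t=10/3 → L at (0,22/3); v=(3,1)
3. t=8/3 → T at (8,10); v=(3,-1)

Final position: (8,10)
Wall sequence: RLT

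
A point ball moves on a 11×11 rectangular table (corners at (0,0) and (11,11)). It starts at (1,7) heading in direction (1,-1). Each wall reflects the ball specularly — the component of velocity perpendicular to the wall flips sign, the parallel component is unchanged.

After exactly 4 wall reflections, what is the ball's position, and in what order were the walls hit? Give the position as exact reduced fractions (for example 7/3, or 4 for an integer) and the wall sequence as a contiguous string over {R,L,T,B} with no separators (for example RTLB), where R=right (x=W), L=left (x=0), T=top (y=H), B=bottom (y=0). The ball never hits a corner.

Final position: (0,8)
Wall sequence: BRTL

1. t=7 → B at (8,0); v=(1,1)
2. t=3 → R at (11,3); v=(-1,1)
3. t=8 → T at (3,11); v=(-1,-1)
4. t=3 → L at (0,8); v=(1,-1)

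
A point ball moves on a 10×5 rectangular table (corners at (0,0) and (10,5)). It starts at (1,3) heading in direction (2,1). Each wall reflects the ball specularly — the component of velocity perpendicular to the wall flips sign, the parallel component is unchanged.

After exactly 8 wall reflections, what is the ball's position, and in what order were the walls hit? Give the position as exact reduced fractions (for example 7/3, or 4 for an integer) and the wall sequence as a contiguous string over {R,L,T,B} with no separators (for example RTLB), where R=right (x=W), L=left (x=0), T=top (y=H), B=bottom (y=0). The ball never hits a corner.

Final position: (0,5/2)
Wall sequence: TRBLTRBL

1. t=2 → T at (5,5); v=(2,-1)
2. t=5/2 → R at (10,5/2); v=(-2,-1)
3. t=5/2 → B at (5,0); v=(-2,1)
4. t=5/2 → L at (0,5/2); v=(2,1)
5. t=5/2 → T at (5,5); v=(2,-1)
6. t=5/2 → R at (10,5/2); v=(-2,-1)
7. t=5/2 → B at (5,0); v=(-2,1)
8. t=5/2 → L at (0,5/2); v=(2,1)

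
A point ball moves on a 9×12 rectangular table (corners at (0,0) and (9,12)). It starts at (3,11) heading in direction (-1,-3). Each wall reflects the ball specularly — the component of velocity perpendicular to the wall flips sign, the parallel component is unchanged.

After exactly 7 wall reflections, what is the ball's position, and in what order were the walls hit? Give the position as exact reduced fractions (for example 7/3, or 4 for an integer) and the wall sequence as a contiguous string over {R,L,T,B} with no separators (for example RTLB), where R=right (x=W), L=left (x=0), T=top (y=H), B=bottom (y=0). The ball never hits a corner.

1. t=3 → L at (0,2); v=(1,-3)
2. t=2/3 → B at (2/3,0); v=(1,3)
3. t=4 → T at (14/3,12); v=(1,-3)
4. t=4 → B at (26/3,0); v=(1,3)
5. t=1/3 → R at (9,1); v=(-1,3)
6. t=11/3 → T at (16/3,12); v=(-1,-3)
7. t=4 → B at (4/3,0); v=(-1,3)

Final position: (4/3,0)
Wall sequence: LBTBRTB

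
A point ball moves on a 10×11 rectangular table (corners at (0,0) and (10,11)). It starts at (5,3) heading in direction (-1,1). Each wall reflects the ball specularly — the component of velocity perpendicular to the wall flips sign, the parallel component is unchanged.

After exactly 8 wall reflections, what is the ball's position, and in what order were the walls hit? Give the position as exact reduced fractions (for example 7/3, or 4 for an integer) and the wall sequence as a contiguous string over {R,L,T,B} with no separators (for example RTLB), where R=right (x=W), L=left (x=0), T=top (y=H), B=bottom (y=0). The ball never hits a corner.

1. t=5 → L at (0,8); v=(1,1)
2. t=3 → T at (3,11); v=(1,-1)
3. t=7 → R at (10,4); v=(-1,-1)
4. t=4 → B at (6,0); v=(-1,1)
5. t=6 → L at (0,6); v=(1,1)
6. t=5 → T at (5,11); v=(1,-1)
7. t=5 → R at (10,6); v=(-1,-1)
8. t=6 → B at (4,0); v=(-1,1)

Final position: (4,0)
Wall sequence: LTRBLTRB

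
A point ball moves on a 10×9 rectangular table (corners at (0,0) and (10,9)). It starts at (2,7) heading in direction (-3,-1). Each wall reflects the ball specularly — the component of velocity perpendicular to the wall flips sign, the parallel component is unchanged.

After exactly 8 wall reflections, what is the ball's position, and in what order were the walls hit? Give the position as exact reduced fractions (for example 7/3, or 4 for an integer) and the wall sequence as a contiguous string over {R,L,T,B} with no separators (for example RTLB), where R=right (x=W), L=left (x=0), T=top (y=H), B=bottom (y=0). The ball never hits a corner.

1. t=2/3 → L at (0,19/3); v=(3,-1)
2. t=10/3 → R at (10,3); v=(-3,-1)
3. t=3 → B at (1,0); v=(-3,1)
4. t=1/3 → L at (0,1/3); v=(3,1)
5. t=10/3 → R at (10,11/3); v=(-3,1)
6. t=10/3 → L at (0,7); v=(3,1)
7. t=2 → T at (6,9); v=(3,-1)
8. t=4/3 → R at (10,23/3); v=(-3,-1)

Final position: (10,23/3)
Wall sequence: LRBLRLTR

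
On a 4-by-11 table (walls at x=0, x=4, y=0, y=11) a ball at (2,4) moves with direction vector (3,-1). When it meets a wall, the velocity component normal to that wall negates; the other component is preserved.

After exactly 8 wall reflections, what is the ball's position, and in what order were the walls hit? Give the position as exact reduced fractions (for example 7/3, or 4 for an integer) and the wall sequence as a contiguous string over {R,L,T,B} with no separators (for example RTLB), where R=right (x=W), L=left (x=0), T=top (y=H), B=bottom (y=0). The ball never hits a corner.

1. t=2/3 → R at (4,10/3); v=(-3,-1)
2. t=4/3 → L at (0,2); v=(3,-1)
3. t=4/3 → R at (4,2/3); v=(-3,-1)
4. t=2/3 → B at (2,0); v=(-3,1)
5. t=2/3 → L at (0,2/3); v=(3,1)
6. t=4/3 → R at (4,2); v=(-3,1)
7. t=4/3 → L at (0,10/3); v=(3,1)
8. t=4/3 → R at (4,14/3); v=(-3,1)

Final position: (4,14/3)
Wall sequence: RLRBLRLR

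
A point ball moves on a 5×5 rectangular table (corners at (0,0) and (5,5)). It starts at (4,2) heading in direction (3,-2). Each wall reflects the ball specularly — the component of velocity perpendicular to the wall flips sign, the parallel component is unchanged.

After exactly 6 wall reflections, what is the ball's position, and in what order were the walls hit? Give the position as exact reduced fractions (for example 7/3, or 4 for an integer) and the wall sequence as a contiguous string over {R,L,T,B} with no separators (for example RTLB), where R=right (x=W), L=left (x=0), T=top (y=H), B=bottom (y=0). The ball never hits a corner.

Final position: (0,4/3)
Wall sequence: RBLTRL

1. t=1/3 → R at (5,4/3); v=(-3,-2)
2. t=2/3 → B at (3,0); v=(-3,2)
3. t=1 → L at (0,2); v=(3,2)
4. t=3/2 → T at (9/2,5); v=(3,-2)
5. t=1/6 → R at (5,14/3); v=(-3,-2)
6. t=5/3 → L at (0,4/3); v=(3,-2)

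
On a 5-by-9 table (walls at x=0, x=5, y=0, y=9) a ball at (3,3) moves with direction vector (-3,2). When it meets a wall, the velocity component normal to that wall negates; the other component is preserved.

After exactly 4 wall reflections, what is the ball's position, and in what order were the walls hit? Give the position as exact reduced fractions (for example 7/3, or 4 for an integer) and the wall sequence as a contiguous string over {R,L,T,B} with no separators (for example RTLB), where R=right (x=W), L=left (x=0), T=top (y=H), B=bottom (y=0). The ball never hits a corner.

Final position: (0,19/3)
Wall sequence: LRTL

1. t=1 → L at (0,5); v=(3,2)
2. t=5/3 → R at (5,25/3); v=(-3,2)
3. t=1/3 → T at (4,9); v=(-3,-2)
4. t=4/3 → L at (0,19/3); v=(3,-2)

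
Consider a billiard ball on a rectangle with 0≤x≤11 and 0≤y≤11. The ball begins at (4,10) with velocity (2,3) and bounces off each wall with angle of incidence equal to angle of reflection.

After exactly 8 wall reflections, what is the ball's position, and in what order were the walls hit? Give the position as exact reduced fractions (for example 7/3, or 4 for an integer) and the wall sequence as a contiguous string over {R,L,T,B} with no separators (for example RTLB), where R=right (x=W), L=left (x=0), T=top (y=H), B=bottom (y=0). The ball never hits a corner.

Final position: (10,11)
Wall sequence: TRBTLBRT

1. t=1/3 → T at (14/3,11); v=(2,-3)
2. t=19/6 → R at (11,3/2); v=(-2,-3)
3. t=1/2 → B at (10,0); v=(-2,3)
4. t=11/3 → T at (8/3,11); v=(-2,-3)
5. t=4/3 → L at (0,7); v=(2,-3)
6. t=7/3 → B at (14/3,0); v=(2,3)
7. t=19/6 → R at (11,19/2); v=(-2,3)
8. t=1/2 → T at (10,11); v=(-2,-3)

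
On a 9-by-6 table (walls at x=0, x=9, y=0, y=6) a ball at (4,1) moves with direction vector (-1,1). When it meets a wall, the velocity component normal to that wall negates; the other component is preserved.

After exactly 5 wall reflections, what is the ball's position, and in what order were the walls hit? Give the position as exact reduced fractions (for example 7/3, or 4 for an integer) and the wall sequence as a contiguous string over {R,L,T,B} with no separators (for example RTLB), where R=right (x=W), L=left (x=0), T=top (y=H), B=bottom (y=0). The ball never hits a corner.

Final position: (5,6)
Wall sequence: LTBRT

1. t=4 → L at (0,5); v=(1,1)
2. t=1 → T at (1,6); v=(1,-1)
3. t=6 → B at (7,0); v=(1,1)
4. t=2 → R at (9,2); v=(-1,1)
5. t=4 → T at (5,6); v=(-1,-1)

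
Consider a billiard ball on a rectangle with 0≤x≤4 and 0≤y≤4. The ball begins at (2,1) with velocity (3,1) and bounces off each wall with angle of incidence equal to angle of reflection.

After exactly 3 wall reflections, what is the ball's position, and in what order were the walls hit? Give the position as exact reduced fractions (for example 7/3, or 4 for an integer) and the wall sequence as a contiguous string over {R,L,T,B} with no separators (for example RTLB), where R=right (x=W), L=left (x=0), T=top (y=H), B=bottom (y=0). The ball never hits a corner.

1. t=2/3 → R at (4,5/3); v=(-3,1)
2. t=4/3 → L at (0,3); v=(3,1)
3. t=1 → T at (3,4); v=(3,-1)

Final position: (3,4)
Wall sequence: RLT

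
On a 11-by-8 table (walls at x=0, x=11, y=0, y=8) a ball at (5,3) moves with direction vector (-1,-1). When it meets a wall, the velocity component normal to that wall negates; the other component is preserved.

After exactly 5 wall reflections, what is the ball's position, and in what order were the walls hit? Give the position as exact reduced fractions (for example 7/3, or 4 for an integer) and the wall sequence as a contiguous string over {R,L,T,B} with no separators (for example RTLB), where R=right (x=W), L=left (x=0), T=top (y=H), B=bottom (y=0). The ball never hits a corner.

1. t=3 → B at (2,0); v=(-1,1)
2. t=2 → L at (0,2); v=(1,1)
3. t=6 → T at (6,8); v=(1,-1)
4. t=5 → R at (11,3); v=(-1,-1)
5. t=3 → B at (8,0); v=(-1,1)

Final position: (8,0)
Wall sequence: BLTRB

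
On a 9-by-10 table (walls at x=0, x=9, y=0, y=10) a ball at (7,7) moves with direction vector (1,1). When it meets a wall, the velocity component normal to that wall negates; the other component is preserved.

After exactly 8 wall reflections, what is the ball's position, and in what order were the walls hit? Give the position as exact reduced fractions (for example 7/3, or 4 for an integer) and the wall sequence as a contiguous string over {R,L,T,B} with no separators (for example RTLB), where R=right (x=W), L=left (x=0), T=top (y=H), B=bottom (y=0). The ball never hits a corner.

1. t=2 → R at (9,9); v=(-1,1)
2. t=1 → T at (8,10); v=(-1,-1)
3. t=8 → L at (0,2); v=(1,-1)
4. t=2 → B at (2,0); v=(1,1)
5. t=7 → R at (9,7); v=(-1,1)
6. t=3 → T at (6,10); v=(-1,-1)
7. t=6 → L at (0,4); v=(1,-1)
8. t=4 → B at (4,0); v=(1,1)

Final position: (4,0)
Wall sequence: RTLBRTLB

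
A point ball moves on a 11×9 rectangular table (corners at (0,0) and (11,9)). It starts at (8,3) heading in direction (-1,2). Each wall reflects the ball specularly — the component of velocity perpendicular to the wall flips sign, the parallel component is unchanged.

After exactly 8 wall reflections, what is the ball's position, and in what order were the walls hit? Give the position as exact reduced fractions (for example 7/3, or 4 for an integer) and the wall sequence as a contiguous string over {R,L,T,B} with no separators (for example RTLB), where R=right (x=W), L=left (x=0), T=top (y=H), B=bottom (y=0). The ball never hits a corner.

1. t=3 → T at (5,9); v=(-1,-2)
2. t=9/2 → B at (1/2,0); v=(-1,2)
3. t=1/2 → L at (0,1); v=(1,2)
4. t=4 → T at (4,9); v=(1,-2)
5. t=9/2 → B at (17/2,0); v=(1,2)
6. t=5/2 → R at (11,5); v=(-1,2)
7. t=2 → T at (9,9); v=(-1,-2)
8. t=9/2 → B at (9/2,0); v=(-1,2)

Final position: (9/2,0)
Wall sequence: TBLTBRTB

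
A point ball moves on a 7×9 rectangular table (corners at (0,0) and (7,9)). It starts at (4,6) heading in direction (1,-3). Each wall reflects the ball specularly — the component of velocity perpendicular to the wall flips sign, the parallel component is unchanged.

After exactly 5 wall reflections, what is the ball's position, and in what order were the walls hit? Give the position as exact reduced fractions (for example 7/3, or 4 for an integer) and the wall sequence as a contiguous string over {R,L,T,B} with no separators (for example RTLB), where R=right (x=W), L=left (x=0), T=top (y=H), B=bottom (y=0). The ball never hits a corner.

1. t=2 → B at (6,0); v=(1,3)
2. t=1 → R at (7,3); v=(-1,3)
3. t=2 → T at (5,9); v=(-1,-3)
4. t=3 → B at (2,0); v=(-1,3)
5. t=2 → L at (0,6); v=(1,3)

Final position: (0,6)
Wall sequence: BRTBL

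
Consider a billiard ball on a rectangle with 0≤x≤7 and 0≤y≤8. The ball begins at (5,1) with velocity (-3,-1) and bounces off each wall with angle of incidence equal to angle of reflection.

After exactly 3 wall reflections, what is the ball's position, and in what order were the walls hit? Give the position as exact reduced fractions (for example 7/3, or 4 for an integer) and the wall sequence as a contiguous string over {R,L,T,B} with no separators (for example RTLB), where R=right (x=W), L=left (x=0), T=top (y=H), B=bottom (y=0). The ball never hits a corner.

1. t=1 → B at (2,0); v=(-3,1)
2. t=2/3 → L at (0,2/3); v=(3,1)
3. t=7/3 → R at (7,3); v=(-3,1)

Final position: (7,3)
Wall sequence: BLR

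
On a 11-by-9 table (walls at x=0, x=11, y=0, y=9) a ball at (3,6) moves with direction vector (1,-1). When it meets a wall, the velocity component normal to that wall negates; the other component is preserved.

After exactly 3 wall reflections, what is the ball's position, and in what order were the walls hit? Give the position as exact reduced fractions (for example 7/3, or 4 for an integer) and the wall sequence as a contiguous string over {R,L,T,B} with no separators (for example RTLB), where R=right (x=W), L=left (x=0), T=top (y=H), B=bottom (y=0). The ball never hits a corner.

1. t=6 → B at (9,0); v=(1,1)
2. t=2 → R at (11,2); v=(-1,1)
3. t=7 → T at (4,9); v=(-1,-1)

Final position: (4,9)
Wall sequence: BRT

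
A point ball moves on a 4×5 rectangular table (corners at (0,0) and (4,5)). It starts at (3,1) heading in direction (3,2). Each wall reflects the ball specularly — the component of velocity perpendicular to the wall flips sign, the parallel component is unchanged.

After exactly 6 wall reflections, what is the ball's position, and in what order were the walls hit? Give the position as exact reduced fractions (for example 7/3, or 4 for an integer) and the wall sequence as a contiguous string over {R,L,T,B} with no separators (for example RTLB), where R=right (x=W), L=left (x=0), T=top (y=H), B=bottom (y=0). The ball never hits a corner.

Final position: (1/2,0)
Wall sequence: RLTRLB

1. t=1/3 → R at (4,5/3); v=(-3,2)
2. t=4/3 → L at (0,13/3); v=(3,2)
3. t=1/3 → T at (1,5); v=(3,-2)
4. t=1 → R at (4,3); v=(-3,-2)
5. t=4/3 → L at (0,1/3); v=(3,-2)
6. t=1/6 → B at (1/2,0); v=(3,2)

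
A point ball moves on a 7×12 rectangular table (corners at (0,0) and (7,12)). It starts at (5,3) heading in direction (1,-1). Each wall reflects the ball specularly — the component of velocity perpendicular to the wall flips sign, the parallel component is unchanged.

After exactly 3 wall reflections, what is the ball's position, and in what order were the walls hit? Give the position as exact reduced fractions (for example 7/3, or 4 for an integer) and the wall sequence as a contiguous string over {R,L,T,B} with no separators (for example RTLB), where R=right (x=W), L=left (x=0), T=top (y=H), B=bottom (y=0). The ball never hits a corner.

1. t=2 → R at (7,1); v=(-1,-1)
2. t=1 → B at (6,0); v=(-1,1)
3. t=6 → L at (0,6); v=(1,1)

Final position: (0,6)
Wall sequence: RBL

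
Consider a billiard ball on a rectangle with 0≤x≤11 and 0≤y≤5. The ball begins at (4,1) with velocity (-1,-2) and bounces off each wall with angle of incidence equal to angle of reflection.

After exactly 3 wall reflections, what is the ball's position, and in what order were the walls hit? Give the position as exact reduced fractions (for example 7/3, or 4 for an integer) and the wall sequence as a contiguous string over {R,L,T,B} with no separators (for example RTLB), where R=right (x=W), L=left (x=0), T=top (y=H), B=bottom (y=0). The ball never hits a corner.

Final position: (0,3)
Wall sequence: BTL

1. t=1/2 → B at (7/2,0); v=(-1,2)
2. t=5/2 → T at (1,5); v=(-1,-2)
3. t=1 → L at (0,3); v=(1,-2)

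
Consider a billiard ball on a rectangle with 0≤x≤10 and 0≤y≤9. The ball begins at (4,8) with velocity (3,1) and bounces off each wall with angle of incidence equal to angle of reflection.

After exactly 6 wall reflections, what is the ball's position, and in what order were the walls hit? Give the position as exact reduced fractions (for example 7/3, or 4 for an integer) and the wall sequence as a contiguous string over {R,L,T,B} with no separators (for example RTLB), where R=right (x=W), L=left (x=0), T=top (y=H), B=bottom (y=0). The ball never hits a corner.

Final position: (0,2)
Wall sequence: TRLRBL

1. t=1 → T at (7,9); v=(3,-1)
2. t=1 → R at (10,8); v=(-3,-1)
3. t=10/3 → L at (0,14/3); v=(3,-1)
4. t=10/3 → R at (10,4/3); v=(-3,-1)
5. t=4/3 → B at (6,0); v=(-3,1)
6. t=2 → L at (0,2); v=(3,1)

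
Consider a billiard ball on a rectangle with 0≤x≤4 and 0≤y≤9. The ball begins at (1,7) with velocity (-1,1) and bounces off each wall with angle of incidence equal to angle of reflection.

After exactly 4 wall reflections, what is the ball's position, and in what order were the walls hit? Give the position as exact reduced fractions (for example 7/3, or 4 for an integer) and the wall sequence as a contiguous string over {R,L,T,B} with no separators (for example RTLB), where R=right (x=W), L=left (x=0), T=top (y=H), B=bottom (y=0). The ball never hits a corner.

Final position: (0,2)
Wall sequence: LTRL

1. t=1 → L at (0,8); v=(1,1)
2. t=1 → T at (1,9); v=(1,-1)
3. t=3 → R at (4,6); v=(-1,-1)
4. t=4 → L at (0,2); v=(1,-1)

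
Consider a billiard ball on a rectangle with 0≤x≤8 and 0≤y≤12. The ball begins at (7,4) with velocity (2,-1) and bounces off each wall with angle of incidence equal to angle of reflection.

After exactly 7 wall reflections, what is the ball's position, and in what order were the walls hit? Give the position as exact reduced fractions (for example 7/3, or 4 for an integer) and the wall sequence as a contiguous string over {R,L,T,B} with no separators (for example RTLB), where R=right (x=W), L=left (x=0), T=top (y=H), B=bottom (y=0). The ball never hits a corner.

1. t=1/2 → R at (8,7/2); v=(-2,-1)
2. t=7/2 → B at (1,0); v=(-2,1)
3. t=1/2 → L at (0,1/2); v=(2,1)
4. t=4 → R at (8,9/2); v=(-2,1)
5. t=4 → L at (0,17/2); v=(2,1)
6. t=7/2 → T at (7,12); v=(2,-1)
7. t=1/2 → R at (8,23/2); v=(-2,-1)

Final position: (8,23/2)
Wall sequence: RBLRLTR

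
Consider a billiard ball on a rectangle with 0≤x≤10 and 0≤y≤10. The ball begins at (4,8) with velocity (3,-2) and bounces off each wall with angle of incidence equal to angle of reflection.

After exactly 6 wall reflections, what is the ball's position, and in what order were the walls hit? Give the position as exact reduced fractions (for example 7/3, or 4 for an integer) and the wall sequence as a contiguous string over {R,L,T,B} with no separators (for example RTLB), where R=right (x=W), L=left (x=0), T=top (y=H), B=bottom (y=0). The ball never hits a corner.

Final position: (0,4)
Wall sequence: RBLRTL

1. t=2 → R at (10,4); v=(-3,-2)
2. t=2 → B at (4,0); v=(-3,2)
3. t=4/3 → L at (0,8/3); v=(3,2)
4. t=10/3 → R at (10,28/3); v=(-3,2)
5. t=1/3 → T at (9,10); v=(-3,-2)
6. t=3 → L at (0,4); v=(3,-2)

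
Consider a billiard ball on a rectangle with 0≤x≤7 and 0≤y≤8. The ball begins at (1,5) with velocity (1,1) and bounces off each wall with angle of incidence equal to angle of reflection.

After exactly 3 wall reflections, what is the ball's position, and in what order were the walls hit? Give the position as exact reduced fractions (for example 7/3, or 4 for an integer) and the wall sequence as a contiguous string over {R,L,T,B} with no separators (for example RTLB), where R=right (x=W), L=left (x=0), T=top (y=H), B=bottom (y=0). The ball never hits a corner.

1. t=3 → T at (4,8); v=(1,-1)
2. t=3 → R at (7,5); v=(-1,-1)
3. t=5 → B at (2,0); v=(-1,1)

Final position: (2,0)
Wall sequence: TRB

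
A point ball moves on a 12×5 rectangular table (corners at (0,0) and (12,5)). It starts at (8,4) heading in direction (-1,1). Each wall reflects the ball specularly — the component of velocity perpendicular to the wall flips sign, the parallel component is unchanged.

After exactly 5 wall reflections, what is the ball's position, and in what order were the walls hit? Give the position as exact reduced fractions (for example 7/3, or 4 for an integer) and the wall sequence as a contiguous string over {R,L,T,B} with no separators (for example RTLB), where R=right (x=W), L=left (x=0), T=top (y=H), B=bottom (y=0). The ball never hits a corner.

1. t=1 → T at (7,5); v=(-1,-1)
2. t=5 → B at (2,0); v=(-1,1)
3. t=2 → L at (0,2); v=(1,1)
4. t=3 → T at (3,5); v=(1,-1)
5. t=5 → B at (8,0); v=(1,1)

Final position: (8,0)
Wall sequence: TBLTB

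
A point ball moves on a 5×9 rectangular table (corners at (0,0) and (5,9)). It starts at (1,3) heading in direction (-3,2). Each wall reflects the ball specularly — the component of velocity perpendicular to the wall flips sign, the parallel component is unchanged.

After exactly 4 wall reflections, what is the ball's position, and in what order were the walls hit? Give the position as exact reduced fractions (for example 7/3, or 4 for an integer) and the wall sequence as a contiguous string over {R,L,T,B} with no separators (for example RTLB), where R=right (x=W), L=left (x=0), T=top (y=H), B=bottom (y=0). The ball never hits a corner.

Final position: (0,23/3)
Wall sequence: LRTL

1. t=1/3 → L at (0,11/3); v=(3,2)
2. t=5/3 → R at (5,7); v=(-3,2)
3. t=1 → T at (2,9); v=(-3,-2)
4. t=2/3 → L at (0,23/3); v=(3,-2)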